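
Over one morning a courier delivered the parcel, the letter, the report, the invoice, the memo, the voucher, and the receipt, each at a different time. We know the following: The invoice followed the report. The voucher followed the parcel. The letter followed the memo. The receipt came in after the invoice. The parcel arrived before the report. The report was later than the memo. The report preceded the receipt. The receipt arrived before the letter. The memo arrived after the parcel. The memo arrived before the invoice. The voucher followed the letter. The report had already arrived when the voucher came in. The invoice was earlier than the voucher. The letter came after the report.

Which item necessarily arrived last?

Every other item has a chain of constraints placing it before the voucher, so the voucher is last.

the voucher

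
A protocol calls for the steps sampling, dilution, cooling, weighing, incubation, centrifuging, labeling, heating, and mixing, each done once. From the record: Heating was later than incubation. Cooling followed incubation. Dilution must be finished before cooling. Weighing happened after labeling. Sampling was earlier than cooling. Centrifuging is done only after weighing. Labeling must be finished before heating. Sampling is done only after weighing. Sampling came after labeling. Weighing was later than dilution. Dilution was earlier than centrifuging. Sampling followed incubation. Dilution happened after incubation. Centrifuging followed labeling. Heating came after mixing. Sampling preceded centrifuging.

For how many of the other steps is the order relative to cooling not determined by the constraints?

3

Forced before cooling: dilution, incubation, labeling, sampling, and weighing.
That leaves centrifuging, heating, and mixing with no forced order relative to cooling — 3.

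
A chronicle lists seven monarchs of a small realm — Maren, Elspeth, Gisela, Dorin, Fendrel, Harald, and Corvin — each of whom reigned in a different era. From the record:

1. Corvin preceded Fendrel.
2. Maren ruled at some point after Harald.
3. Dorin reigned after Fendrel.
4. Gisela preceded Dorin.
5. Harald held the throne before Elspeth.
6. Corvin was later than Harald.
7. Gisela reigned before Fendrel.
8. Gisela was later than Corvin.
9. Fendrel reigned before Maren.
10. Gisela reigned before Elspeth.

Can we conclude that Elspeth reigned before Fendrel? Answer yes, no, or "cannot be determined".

cannot be determined

No chain of stated constraints runs from Elspeth to Fendrel, and none runs from Fendrel to Elspeth either.
So the relative order of Elspeth and Fendrel is not fixed by the given facts.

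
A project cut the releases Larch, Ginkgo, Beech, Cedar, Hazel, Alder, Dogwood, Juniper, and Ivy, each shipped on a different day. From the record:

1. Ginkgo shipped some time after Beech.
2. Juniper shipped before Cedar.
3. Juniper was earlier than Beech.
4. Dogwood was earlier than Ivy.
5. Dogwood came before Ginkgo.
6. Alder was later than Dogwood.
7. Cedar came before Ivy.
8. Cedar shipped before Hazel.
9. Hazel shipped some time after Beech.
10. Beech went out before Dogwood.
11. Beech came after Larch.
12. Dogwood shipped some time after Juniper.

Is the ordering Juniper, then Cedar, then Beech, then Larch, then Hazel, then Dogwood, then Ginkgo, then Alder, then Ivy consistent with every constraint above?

The constraints require Larch before Beech, but in the proposed sequence Beech appears ahead of Larch. That one violation is enough.

no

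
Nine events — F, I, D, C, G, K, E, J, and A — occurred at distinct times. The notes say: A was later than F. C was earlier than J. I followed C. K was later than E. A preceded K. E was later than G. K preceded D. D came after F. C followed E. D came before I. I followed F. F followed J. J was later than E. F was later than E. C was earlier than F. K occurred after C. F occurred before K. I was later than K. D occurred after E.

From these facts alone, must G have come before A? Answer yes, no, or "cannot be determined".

Chain the constraints: G → E → F → A. Each link is directly stated, so G comes before A.

yes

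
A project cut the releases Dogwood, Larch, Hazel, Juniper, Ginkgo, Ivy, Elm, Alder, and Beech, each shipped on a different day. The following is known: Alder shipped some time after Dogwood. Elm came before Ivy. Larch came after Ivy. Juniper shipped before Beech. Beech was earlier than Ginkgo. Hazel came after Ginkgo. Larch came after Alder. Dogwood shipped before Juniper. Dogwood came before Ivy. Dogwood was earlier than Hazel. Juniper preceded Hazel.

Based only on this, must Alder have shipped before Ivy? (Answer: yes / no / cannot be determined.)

cannot be determined

No chain of stated constraints runs from Alder to Ivy, and none runs from Ivy to Alder either.
So the relative order of Alder and Ivy is not fixed by the given facts.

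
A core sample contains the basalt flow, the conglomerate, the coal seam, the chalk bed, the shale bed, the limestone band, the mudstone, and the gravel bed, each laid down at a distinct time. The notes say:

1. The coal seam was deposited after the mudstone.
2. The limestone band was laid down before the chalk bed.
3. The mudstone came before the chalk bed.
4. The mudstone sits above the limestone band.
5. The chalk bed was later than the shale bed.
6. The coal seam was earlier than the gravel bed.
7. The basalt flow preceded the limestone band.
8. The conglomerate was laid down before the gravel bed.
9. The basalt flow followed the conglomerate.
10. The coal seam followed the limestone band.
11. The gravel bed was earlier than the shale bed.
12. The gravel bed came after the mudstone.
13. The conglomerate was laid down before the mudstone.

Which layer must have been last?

Every other layer has a chain of constraints placing it before the chalk bed, so the chalk bed is last.

the chalk bed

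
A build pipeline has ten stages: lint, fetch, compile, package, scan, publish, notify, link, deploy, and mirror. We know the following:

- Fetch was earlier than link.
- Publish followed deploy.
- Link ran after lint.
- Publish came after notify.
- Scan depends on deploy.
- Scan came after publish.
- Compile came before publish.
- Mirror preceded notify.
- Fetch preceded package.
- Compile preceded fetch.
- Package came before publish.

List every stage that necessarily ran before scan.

compile, deploy, fetch, mirror, notify, package, publish

Directly stated before scan: deploy and publish.
Compile reaches scan via compile → publish → scan.
Fetch reaches scan via fetch → package → publish → scan.
Mirror reaches scan via mirror → notify → publish → scan.
Likewise notify and package each reach scan by chaining the stated constraints.
No chain forces lint (or any of the others) ahead of scan.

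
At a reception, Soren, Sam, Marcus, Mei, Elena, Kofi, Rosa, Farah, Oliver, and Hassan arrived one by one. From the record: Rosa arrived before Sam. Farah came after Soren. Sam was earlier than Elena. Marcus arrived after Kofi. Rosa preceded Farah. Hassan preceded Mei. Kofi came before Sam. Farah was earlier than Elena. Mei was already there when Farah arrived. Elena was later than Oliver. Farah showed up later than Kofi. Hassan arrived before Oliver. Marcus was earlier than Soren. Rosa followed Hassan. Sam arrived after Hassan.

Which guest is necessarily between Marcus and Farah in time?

Soren

Tracing the constraints gives Marcus → Soren → Farah, so Soren sits after Marcus and before Farah.
No other guest is forced both after Marcus and before Farah.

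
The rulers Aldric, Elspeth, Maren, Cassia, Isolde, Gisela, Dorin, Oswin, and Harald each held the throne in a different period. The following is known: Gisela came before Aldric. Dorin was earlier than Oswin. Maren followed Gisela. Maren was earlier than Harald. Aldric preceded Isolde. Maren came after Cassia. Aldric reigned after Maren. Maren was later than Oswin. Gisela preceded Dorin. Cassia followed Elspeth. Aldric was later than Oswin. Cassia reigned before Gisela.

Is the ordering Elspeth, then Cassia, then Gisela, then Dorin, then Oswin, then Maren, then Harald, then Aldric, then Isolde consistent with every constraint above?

Check each stated constraint against the proposed order — e.g. Cassia is ahead of Maren; Gisela is ahead of Aldric. Every pair is in the required order; nothing is violated.

yes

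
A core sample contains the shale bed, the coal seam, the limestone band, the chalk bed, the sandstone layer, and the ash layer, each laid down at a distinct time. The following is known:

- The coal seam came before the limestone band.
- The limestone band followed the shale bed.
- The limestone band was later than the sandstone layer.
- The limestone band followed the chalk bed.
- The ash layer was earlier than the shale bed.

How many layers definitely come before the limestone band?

Directly stated before the limestone band: the chalk bed, the coal seam, the sandstone layer, and the shale bed.
The ash layer reaches the limestone band via the ash layer → the shale bed → the limestone band.
That's the ash layer, the chalk bed, the coal seam, the sandstone layer, and the shale bed — 5 in all.

5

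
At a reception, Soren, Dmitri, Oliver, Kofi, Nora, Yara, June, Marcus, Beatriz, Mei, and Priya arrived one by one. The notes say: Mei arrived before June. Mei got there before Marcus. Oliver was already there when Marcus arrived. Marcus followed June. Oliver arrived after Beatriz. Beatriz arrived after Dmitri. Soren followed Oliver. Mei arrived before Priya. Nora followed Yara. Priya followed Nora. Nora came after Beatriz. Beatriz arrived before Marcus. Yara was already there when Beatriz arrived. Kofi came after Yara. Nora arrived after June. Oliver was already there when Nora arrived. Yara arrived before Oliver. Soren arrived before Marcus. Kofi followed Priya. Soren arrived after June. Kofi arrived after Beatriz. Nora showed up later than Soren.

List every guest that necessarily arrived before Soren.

Beatriz, Dmitri, June, Mei, Oliver, Yara

Directly stated before Soren: June and Oliver.
Beatriz reaches Soren via Beatriz → Oliver → Soren.
Dmitri reaches Soren via Dmitri → Beatriz → Oliver → Soren.
Mei reaches Soren via Mei → June → Soren.
Likewise Yara reaches Soren by chaining the stated constraints.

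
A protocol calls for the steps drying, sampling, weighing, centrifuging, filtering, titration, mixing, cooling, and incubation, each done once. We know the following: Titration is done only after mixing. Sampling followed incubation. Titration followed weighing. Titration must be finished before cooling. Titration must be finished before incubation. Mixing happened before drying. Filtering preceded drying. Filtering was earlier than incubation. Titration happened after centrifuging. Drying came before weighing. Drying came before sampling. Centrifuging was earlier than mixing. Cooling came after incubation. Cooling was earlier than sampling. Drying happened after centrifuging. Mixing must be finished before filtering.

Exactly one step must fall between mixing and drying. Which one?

Tracing the constraints gives mixing → filtering → drying, so filtering sits after mixing and before drying.
No other step is forced both after mixing and before drying.

filtering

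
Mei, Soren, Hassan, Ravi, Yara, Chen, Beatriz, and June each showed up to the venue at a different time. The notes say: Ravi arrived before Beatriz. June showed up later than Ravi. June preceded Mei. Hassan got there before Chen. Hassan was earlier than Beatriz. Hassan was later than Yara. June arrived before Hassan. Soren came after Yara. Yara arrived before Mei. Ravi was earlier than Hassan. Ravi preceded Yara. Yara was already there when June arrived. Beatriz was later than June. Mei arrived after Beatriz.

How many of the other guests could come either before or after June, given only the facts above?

1

Forced before June: Ravi and Yara; forced after June: Beatriz, Chen, Hassan, and Mei.
That leaves Soren with no forced order relative to June — 1.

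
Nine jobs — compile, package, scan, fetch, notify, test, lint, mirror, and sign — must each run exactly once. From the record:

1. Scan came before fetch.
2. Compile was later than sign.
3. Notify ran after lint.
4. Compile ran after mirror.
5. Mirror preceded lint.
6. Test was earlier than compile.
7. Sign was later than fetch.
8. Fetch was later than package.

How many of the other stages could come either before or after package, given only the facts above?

Forced after package: compile, fetch, and sign.
That leaves lint, mirror, notify, scan, and test with no forced order relative to package — 5.

5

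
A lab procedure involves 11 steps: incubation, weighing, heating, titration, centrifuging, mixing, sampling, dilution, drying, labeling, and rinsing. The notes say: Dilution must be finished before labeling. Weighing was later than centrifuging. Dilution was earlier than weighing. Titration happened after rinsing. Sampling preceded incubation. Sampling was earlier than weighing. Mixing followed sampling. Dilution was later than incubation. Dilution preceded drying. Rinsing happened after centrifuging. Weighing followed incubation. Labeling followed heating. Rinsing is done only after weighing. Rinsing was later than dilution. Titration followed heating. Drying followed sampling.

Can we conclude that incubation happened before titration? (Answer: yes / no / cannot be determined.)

yes

Chain the constraints: incubation → weighing → rinsing → titration. Each link is directly stated, so incubation comes before titration.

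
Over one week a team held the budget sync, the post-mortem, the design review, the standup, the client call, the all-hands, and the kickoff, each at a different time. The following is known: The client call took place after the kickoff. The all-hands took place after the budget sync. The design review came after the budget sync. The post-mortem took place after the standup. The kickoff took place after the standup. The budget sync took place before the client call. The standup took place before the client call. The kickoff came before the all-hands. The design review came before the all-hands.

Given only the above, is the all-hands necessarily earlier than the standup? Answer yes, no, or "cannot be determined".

Tracing the constraints gives the standup → the kickoff → the all-hands, so the standup must come before the all-hands.
That means the all-hands cannot be before the standup.

no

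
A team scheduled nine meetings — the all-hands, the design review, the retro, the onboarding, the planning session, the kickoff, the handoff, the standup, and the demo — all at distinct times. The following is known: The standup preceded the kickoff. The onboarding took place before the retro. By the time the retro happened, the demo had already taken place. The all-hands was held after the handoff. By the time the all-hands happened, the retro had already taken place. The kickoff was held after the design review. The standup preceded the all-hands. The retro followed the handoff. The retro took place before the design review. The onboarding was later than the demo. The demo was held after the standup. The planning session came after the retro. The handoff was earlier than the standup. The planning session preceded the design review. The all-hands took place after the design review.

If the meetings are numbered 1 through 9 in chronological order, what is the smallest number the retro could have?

The demo, the handoff, the onboarding, and the standup must all come before the retro — 4 forced predecessors.
Nothing else is forced ahead of the retro, so its earliest slot is position 4 + 1 = 5.

5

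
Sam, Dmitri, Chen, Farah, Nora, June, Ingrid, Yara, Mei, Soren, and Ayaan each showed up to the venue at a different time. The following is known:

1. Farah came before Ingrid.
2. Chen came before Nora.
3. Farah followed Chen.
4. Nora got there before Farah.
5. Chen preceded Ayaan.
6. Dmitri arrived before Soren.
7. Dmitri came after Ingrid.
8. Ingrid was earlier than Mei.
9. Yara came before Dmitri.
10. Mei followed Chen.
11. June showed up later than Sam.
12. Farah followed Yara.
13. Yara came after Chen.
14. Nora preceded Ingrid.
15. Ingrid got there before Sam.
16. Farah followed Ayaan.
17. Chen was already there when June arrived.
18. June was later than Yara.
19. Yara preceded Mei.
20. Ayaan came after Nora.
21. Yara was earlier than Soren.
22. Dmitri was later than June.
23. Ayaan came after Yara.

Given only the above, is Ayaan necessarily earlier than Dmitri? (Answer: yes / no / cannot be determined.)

Chain the constraints: Ayaan → Farah → Ingrid → Dmitri. Each link is directly stated, so Ayaan comes before Dmitri.

yes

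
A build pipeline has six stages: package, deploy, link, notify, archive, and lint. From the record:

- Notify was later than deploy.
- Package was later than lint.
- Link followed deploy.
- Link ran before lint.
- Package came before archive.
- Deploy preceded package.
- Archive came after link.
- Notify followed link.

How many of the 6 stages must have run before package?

Directly stated before package: deploy and lint.
Link reaches package via link → lint → package.
That's deploy, link, and lint — 3 in all.

3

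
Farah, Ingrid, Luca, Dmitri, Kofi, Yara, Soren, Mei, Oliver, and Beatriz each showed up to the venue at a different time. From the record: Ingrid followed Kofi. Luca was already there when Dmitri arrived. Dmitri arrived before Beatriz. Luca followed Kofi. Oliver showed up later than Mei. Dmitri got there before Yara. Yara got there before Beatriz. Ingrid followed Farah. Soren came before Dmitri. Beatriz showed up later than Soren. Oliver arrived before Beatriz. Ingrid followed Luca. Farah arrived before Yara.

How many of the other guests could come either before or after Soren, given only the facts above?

Forced after Soren: Beatriz, Dmitri, and Yara.
That leaves Farah, Ingrid, Kofi, Luca, Mei, and Oliver with no forced order relative to Soren — 6.

6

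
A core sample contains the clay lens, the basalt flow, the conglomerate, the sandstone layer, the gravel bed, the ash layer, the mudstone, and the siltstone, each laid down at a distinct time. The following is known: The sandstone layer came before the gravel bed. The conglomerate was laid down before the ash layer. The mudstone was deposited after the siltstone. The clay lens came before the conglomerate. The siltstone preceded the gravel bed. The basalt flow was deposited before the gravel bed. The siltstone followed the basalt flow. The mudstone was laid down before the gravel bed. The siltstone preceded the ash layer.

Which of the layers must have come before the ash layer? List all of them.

Directly stated before the ash layer: the conglomerate and the siltstone.
The basalt flow reaches the ash layer via the basalt flow → the siltstone → the ash layer.
The clay lens reaches the ash layer via the clay lens → the conglomerate → the ash layer.
No chain forces the gravel bed (or any of the others) ahead of the ash layer.

the basalt flow, the clay lens, the conglomerate, the siltstone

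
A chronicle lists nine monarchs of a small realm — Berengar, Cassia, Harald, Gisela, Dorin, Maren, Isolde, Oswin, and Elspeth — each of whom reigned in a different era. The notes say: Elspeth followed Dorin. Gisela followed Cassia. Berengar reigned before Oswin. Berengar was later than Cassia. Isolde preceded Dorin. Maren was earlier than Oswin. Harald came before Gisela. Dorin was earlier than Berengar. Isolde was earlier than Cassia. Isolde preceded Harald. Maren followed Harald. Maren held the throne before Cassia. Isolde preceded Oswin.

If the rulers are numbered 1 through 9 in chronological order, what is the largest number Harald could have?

4

Harald must come before Berengar, Cassia, Gisela, Maren, and Oswin — 5 rulers forced after them.
Everything else can be placed before Harald in some valid order, so Harald can sit as late as position 9 − 5 = 4.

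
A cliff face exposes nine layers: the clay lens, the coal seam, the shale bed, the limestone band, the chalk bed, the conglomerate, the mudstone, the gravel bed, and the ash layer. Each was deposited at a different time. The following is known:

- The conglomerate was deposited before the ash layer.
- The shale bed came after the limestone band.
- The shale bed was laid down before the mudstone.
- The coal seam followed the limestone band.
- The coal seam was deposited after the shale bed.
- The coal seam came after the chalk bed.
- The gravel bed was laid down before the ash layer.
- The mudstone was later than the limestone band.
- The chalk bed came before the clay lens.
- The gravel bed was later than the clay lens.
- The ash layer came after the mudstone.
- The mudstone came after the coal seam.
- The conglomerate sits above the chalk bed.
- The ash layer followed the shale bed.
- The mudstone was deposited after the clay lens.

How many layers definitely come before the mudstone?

5

Directly stated before the mudstone: the clay lens, the coal seam, the limestone band, and the shale bed.
The chalk bed reaches the mudstone via the chalk bed → the clay lens → the mudstone.
That's the chalk bed, the clay lens, the coal seam, the limestone band, and the shale bed — 5 in all.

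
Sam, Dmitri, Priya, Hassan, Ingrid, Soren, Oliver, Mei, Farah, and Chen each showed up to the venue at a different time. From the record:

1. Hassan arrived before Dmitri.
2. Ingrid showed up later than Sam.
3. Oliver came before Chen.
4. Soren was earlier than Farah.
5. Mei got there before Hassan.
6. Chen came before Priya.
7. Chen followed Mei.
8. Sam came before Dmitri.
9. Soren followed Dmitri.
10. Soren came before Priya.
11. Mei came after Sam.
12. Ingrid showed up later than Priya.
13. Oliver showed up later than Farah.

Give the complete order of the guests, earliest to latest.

Sam, Mei, Hassan, Dmitri, Soren, Farah, Oliver, Chen, Priya, Ingrid

The constraints fix every adjacent pair, so only one ordering works:
Sam → Mei → Hassan → Dmitri → Soren → Farah → Oliver → Chen → Priya → Ingrid.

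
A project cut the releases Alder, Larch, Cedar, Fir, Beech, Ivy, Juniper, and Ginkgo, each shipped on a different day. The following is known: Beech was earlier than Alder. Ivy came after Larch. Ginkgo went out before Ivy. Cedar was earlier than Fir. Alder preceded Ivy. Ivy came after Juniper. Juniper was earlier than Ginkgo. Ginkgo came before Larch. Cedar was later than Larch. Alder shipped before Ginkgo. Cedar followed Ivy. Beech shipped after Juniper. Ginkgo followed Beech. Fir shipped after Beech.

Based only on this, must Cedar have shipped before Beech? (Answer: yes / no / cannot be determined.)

no

Tracing the constraints gives Beech → Ginkgo → Ivy → Cedar, so Beech must come before Cedar.
That means Cedar cannot be before Beech.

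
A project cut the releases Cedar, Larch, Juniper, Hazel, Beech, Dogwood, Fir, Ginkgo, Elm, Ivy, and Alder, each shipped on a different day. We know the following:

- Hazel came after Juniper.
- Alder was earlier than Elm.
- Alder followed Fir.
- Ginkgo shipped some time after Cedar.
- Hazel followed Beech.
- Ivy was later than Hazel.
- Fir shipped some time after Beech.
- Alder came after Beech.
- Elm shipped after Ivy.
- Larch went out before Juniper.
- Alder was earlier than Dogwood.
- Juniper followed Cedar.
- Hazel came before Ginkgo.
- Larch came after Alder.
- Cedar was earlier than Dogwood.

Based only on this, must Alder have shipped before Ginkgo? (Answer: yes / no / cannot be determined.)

Chain the constraints: Alder → Larch → Juniper → Hazel → Ginkgo. Each link is directly stated, so Alder comes before Ginkgo.

yes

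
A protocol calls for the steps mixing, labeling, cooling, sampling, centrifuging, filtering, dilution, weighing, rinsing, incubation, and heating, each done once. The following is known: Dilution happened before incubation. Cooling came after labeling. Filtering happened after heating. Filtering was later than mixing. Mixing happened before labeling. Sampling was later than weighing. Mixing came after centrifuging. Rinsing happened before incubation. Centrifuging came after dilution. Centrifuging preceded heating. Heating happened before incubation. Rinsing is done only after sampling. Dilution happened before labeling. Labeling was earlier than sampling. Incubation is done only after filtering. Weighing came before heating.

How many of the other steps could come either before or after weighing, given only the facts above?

5

Forced after weighing: filtering, heating, incubation, rinsing, and sampling.
That leaves centrifuging, cooling, dilution, labeling, and mixing with no forced order relative to weighing — 5.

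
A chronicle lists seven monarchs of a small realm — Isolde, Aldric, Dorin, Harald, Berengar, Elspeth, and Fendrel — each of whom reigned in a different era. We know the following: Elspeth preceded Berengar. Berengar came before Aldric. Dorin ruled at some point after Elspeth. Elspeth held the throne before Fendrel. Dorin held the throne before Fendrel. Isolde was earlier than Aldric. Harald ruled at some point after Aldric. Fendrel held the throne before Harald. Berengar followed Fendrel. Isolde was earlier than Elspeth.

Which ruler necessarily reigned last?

Every other ruler has a chain of constraints placing them before Harald, so Harald is last.

Harald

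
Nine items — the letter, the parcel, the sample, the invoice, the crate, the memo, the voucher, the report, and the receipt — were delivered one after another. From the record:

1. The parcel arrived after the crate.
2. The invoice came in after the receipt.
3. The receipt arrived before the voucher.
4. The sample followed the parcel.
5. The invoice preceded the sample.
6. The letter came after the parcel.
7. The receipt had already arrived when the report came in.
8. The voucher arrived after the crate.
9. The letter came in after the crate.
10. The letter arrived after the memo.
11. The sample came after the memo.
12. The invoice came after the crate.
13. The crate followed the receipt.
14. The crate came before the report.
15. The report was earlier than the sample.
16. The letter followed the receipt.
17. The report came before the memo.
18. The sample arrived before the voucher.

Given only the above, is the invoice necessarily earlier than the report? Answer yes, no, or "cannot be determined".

cannot be determined

No chain of stated constraints runs from the invoice to the report, and none runs from the report to the invoice either.
So the relative order of the invoice and the report is not fixed by the given facts.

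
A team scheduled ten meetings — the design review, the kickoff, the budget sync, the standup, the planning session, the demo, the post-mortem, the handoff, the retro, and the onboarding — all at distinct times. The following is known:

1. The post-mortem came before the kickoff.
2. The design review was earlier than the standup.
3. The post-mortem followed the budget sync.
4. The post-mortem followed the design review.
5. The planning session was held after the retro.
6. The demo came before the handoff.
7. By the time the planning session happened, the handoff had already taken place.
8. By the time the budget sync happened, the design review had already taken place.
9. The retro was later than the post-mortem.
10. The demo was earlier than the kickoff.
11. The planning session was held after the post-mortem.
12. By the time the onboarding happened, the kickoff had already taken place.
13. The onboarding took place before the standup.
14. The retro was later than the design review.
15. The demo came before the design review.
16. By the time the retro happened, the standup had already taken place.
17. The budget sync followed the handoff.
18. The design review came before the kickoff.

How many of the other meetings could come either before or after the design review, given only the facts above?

1

Forced before the design review: the demo; forced after the design review: the budget sync, the kickoff, the onboarding, the planning session, the post-mortem, the retro, and the standup.
That leaves the handoff with no forced order relative to the design review — 1.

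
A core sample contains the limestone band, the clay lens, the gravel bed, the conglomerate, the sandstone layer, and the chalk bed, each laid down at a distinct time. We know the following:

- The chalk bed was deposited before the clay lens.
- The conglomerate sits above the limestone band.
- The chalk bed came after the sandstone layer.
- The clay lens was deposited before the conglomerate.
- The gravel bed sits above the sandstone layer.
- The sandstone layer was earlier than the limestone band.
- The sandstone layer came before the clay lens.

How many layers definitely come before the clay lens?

2

Directly stated before the clay lens: the chalk bed and the sandstone layer.
That's the chalk bed and the sandstone layer — 2 in all.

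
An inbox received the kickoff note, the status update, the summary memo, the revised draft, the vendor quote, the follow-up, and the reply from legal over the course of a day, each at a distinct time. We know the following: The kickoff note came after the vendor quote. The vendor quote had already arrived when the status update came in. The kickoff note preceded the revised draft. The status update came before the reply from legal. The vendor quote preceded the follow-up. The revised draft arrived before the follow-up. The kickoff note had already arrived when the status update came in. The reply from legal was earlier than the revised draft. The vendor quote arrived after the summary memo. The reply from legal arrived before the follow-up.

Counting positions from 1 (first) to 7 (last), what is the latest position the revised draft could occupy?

The revised draft must come before the follow-up — 1 message forced after it.
Everything else can be placed before the revised draft in some valid order, so the revised draft can sit as late as position 7 − 1 = 6.

6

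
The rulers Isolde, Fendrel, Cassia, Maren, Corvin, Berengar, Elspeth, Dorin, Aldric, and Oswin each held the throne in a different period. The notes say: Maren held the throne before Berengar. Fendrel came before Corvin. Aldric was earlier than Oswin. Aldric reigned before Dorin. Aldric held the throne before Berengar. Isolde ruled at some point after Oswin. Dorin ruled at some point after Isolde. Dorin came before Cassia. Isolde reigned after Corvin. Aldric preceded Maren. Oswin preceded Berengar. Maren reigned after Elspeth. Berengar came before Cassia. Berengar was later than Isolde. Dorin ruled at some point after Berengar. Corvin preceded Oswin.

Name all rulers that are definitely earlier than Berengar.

Directly stated before Berengar: Aldric, Isolde, Maren, and Oswin.
Corvin reaches Berengar via Corvin → Oswin → Berengar.
Elspeth reaches Berengar via Elspeth → Maren → Berengar.
Fendrel reaches Berengar via Fendrel → Corvin → Oswin → Berengar.
No chain forces Cassia (or any of the others) ahead of Berengar.

Aldric, Corvin, Elspeth, Fendrel, Isolde, Maren, Oswin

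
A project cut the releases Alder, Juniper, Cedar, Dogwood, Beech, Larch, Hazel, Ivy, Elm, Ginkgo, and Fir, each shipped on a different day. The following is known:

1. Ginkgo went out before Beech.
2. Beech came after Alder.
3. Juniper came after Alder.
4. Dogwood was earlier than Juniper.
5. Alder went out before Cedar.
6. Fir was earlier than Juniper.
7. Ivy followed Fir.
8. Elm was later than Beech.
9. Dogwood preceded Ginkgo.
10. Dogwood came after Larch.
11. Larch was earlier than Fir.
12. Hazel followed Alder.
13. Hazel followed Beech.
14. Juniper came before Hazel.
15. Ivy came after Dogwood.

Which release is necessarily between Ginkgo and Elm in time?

Tracing the constraints gives Ginkgo → Beech → Elm, so Beech sits after Ginkgo and before Elm.
No other release is forced both after Ginkgo and before Elm.

Beech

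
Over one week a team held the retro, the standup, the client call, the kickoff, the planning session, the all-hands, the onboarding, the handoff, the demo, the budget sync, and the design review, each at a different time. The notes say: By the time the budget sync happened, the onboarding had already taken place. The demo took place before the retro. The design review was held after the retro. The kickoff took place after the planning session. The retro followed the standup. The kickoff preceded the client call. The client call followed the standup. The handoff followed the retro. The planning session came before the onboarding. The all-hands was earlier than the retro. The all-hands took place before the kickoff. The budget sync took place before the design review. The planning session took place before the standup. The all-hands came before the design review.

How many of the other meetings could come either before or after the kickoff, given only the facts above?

Forced before the kickoff: the all-hands and the planning session; forced after the kickoff: the client call.
That leaves the budget sync, the demo, the design review, the handoff, the onboarding, the retro, and the standup with no forced order relative to the kickoff — 7.

7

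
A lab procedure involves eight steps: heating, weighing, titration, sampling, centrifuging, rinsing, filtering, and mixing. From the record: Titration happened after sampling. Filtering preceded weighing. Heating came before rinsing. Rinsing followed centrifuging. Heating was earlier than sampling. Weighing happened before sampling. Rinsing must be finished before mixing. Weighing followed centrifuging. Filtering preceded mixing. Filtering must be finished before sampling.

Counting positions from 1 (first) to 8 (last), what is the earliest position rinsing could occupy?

Centrifuging and heating must both come before rinsing — 2 forced predecessors.
Nothing else is forced ahead of rinsing, so its earliest slot is position 2 + 1 = 3.

3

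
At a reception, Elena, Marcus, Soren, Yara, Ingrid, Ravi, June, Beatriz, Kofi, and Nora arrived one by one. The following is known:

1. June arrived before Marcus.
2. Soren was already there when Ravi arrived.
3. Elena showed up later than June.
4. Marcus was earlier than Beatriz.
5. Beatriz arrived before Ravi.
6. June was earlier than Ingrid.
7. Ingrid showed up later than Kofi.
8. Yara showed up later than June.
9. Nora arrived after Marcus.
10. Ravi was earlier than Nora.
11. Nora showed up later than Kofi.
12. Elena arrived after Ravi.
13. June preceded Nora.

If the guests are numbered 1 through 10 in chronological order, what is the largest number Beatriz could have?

7

Beatriz must come before Elena, Nora, and Ravi — 3 guests forced after them.
Everything else can be placed before Beatriz in some valid order, so Beatriz can sit as late as position 10 − 3 = 7.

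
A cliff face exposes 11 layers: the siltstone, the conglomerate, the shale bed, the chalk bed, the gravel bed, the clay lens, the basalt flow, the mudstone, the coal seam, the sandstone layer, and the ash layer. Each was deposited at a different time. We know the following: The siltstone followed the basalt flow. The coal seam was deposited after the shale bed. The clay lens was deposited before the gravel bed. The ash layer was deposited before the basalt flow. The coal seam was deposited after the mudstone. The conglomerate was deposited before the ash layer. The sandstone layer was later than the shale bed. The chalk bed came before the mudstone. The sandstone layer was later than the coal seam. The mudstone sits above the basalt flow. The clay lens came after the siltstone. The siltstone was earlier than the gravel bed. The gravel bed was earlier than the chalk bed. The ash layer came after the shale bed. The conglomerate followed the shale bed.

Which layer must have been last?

the sandstone layer

Every other layer has a chain of constraints placing it before the sandstone layer, so the sandstone layer is last.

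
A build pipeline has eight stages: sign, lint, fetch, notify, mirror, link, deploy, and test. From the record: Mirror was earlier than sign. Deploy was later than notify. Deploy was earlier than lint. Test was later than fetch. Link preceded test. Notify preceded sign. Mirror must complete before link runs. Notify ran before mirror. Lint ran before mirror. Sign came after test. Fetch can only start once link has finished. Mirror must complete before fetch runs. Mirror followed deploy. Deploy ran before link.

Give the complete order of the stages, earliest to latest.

The constraints fix every adjacent pair, so only one ordering works:
notify → deploy → lint → mirror → link → fetch → test → sign.

notify, deploy, lint, mirror, link, fetch, test, sign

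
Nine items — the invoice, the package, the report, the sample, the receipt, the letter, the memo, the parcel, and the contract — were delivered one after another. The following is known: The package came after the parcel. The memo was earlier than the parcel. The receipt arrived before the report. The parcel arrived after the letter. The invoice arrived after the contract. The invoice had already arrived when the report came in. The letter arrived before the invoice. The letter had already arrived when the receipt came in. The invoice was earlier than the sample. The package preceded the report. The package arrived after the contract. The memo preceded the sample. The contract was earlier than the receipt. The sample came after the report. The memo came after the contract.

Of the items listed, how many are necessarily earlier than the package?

Directly stated before the package: the contract and the parcel.
The letter reaches the package via the letter → the parcel → the package.
The memo reaches the package via the memo → the parcel → the package.
No chain forces the receipt (or any of the others) ahead of the package.
That's the contract, the letter, the memo, and the parcel — 4 in all.

4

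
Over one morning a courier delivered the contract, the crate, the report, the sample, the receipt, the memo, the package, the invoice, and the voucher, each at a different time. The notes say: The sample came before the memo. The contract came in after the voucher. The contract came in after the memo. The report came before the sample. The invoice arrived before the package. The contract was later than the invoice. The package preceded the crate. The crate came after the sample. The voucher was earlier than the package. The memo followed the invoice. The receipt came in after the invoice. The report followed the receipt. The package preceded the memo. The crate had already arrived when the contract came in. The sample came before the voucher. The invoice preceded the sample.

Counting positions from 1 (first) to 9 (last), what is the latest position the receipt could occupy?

2

The receipt must come before the contract, the crate, the memo, the package, the report, the sample, and the voucher — 7 items forced after it.
Everything else can be placed before the receipt in some valid order, so the receipt can sit as late as position 9 − 7 = 2.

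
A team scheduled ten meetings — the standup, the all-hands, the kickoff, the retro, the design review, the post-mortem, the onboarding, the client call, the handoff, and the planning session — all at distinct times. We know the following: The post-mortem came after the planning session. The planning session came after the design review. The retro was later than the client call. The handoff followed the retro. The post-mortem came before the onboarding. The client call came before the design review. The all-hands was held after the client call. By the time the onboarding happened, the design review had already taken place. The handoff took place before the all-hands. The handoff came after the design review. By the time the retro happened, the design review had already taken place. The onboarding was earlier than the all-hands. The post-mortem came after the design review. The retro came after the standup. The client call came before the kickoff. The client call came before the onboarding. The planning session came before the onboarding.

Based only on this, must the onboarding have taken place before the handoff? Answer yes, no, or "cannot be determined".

cannot be determined

No chain of stated constraints runs from the onboarding to the handoff, and none runs from the handoff to the onboarding either.
So the relative order of the onboarding and the handoff is not fixed by the given facts.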